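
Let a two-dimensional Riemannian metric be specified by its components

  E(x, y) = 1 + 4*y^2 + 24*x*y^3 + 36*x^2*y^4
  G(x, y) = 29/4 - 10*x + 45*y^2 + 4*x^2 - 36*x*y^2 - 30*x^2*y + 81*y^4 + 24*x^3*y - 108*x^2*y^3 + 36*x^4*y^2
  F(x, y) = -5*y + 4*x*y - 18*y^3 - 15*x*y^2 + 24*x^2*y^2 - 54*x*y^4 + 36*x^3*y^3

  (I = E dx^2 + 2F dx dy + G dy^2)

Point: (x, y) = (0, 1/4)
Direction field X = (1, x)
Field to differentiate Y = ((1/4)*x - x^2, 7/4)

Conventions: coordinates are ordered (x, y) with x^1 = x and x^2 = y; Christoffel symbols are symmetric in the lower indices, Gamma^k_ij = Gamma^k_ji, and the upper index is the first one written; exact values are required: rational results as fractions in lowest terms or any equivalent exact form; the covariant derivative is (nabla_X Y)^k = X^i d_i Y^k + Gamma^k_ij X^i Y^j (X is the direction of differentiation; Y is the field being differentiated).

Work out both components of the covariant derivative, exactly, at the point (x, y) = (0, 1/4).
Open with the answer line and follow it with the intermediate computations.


Answer: (nabla_X Y)^x = 4513/10884, (nabla_X Y)^y = -2744/2721

E = 5/4, F = -49/32, G = 2657/256 at the point
E_x = 3/8, E_y = 2, F_x = -19/128, F_y = -67/8, G_x = -49/4, G_y = 441/16
EG - F^2 = 2721/256;  g^inv = (256/2721) * [[2657/256, 49/32], [49/32, 5/4]]
first-kind symbols [ij,l] = (1/2)(d_i g_jl + d_j g_il - d_l g_ij): [xx,x] = E_x/2 = 3/16, [xx,y] = F_x - E_y/2 = -147/128, [xy,x] = E_y/2 = 1, [xy,y] = G_x/2 = -49/8, [yy,x] = F_y - G_x/2 = -9/4, [yy,y] = G_y/2 = 441/32
Gamma^x_ij = (G*[ij,x] - F*[ij,y])/(EG - F^2), Gamma^y_ij = (E*[ij,y] - F*[ij,x])/(EG - F^2)
Gamma_xxx = 16/907, Gamma_xxy = 256/2721, Gamma_xyy = -192/907, Gamma_yxx = -98/907, Gamma_yxy = -1568/2721, Gamma_yyy = 1176/907
X = (1, 0), Y = (0, 7/4) at the point


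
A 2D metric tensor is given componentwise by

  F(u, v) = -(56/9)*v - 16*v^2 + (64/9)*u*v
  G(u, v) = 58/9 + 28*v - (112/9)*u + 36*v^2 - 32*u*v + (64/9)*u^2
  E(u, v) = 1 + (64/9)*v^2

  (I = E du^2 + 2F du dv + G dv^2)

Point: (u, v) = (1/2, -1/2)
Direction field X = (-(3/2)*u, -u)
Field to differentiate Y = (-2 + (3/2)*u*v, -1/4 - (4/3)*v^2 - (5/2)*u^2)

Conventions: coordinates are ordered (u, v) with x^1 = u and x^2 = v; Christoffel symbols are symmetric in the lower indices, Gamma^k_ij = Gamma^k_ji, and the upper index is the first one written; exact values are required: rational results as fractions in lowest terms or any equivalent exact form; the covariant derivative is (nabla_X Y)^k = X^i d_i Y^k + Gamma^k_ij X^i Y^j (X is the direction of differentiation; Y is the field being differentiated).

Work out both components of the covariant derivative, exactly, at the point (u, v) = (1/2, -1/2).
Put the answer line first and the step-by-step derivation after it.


Answer: (nabla_X Y)^u = -193/976, (nabla_X Y)^v = 2615/1464

E = 25/9, F = -8/3, G = 5 at the point
E_u = 0, E_v = -64/9, F_u = -32/9, F_v = 40/3, G_u = 32/3, G_v = -24
EG - F^2 = 61/9;  g^inv = (9/61) * [[5, 8/3], [8/3, 25/9]]
first-kind symbols [ij,l] = (1/2)(d_i g_jl + d_j g_il - d_l g_ij): [uu,u] = E_u/2 = 0, [uu,v] = F_u - E_v/2 = 0, [uv,u] = E_v/2 = -32/9, [uv,v] = G_u/2 = 16/3, [vv,u] = F_v - G_u/2 = 8, [vv,v] = G_v/2 = -12
Gamma^u_ij = (G*[ij,u] - F*[ij,v])/(EG - F^2), Gamma^v_ij = (E*[ij,v] - F*[ij,u])/(EG - F^2)
Gamma_uuu = 0, Gamma_uuv = -32/61, Gamma_uvv = 72/61, Gamma_vuu = 0, Gamma_vuv = 48/61, Gamma_vvv = -108/61
X = (-3/4, -1/2), Y = (-19/8, -29/24) at the point


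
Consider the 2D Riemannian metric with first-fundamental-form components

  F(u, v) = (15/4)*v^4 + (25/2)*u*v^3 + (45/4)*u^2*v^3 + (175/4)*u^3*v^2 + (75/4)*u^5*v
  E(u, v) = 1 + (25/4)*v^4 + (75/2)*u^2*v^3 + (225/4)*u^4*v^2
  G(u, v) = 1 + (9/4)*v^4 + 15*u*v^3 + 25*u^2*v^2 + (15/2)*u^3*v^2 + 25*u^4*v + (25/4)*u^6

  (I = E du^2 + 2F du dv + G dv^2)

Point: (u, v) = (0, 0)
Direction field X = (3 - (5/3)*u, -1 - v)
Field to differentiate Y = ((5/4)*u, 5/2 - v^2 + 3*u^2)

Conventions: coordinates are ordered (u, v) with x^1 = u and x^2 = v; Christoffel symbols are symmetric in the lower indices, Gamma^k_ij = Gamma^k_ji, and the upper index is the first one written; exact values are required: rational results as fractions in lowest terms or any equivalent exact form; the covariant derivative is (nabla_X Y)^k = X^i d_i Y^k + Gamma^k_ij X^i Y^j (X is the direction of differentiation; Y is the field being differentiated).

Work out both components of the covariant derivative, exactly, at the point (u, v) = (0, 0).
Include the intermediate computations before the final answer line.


E = 1, F = 0, G = 1 at the point
E_u = 0, E_v = 0, F_u = 0, F_v = 0, G_u = 0, G_v = 0
EG - F^2 = 1;  g^inv = (1) * [[1, 0], [0, 1]]
first-kind symbols [ij,l] = (1/2)(d_i g_jl + d_j g_il - d_l g_ij): [uu,u] = E_u/2 = 0, [uu,v] = F_u - E_v/2 = 0, [uv,u] = E_v/2 = 0, [uv,v] = G_u/2 = 0, [vv,u] = F_v - G_u/2 = 0, [vv,v] = G_v/2 = 0
Gamma^u_ij = (G*[ij,u] - F*[ij,v])/(EG - F^2), Gamma^v_ij = (E*[ij,v] - F*[ij,u])/(EG - F^2)
Gamma_uuu = 0, Gamma_uuv = 0, Gamma_uvv = 0, Gamma_vuu = 0, Gamma_vuv = 0, Gamma_vvv = 0
X = (3, -1), Y = (0, 5/2) at the point

Answer: (nabla_X Y)^u = 15/4, (nabla_X Y)^v = 0


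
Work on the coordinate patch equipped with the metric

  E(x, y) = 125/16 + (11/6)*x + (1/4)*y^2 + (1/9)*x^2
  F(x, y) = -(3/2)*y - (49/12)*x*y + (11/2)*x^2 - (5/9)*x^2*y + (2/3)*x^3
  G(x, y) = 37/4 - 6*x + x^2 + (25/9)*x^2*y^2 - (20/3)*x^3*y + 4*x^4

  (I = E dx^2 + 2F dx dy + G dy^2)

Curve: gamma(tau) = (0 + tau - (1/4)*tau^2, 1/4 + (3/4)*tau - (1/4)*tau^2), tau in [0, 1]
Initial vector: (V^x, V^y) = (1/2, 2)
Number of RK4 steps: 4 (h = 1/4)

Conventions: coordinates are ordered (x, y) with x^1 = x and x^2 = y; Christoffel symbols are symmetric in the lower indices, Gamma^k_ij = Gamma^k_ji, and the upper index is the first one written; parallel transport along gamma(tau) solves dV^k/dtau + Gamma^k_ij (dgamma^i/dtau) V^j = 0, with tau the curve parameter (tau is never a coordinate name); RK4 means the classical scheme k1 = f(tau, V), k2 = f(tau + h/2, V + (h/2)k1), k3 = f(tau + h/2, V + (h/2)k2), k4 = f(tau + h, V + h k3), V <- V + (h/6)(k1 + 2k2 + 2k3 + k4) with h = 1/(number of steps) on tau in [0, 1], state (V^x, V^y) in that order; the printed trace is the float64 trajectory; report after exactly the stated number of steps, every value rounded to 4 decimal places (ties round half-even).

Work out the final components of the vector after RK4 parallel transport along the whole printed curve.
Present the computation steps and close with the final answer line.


gamma'(tau) = (1 - (1/2)*tau, 3/4 - (1/2)*tau); f(tau, V)^k = -Gamma^k_ij(gamma(tau)) gamma'^i(tau) V^j; h = 1/4; intermediate values shown to 6 dp
curve data and Christoffel symbols at the stage parameters:
  tau = 0.000000: gamma = (0.000000, 0.250000), gamma' = (1.000000, 0.750000); Gamma_xxx = 0.111706, Gamma_xxy = -0.007567, Gamma_xyy = 0.191990, Gamma_yxx = -0.112589, Gamma_yxy = -0.324631, Gamma_yyy = 0.007783
  tau = 0.125000: gamma = (0.121094, 0.339844), gamma' = (0.937500, 0.687500); Gamma_xxx = 0.114559, Gamma_xxy = -0.014541, Gamma_xyy = 0.108890, Gamma_yxx = -0.010355, Gamma_yxy = -0.337765, Gamma_yyy = 0.008563
  tau = 0.250000: gamma = (0.234375, 0.421875), gamma' = (0.875000, 0.625000); Gamma_xxx = 0.123159, Gamma_xxy = -0.018762, Gamma_xyy = 0.035623, Gamma_yxx = 0.106430, Gamma_yxy = -0.353387, Gamma_yyy = 0.006046
  tau = 0.375000: gamma = (0.339844, 0.496094), gamma' = (0.812500, 0.562500); Gamma_xxx = 0.134561, Gamma_xxy = -0.020228, Gamma_xyy = -0.031106, Gamma_yxx = 0.237450, Gamma_yxy = -0.368816, Gamma_yyy = 0.000456
  tau = 0.500000: gamma = (0.437500, 0.562500), gamma' = (0.750000, 0.500000); Gamma_xxx = 0.145780, Gamma_xxy = -0.018867, Gamma_xyy = -0.093461, Gamma_yxx = 0.381535, Gamma_yxy = -0.381363, Gamma_yyy = -0.008042
  tau = 0.625000: gamma = (0.527344, 0.621094), gamma' = (0.687500, 0.437500); Gamma_xxx = 0.153948, Gamma_xxy = -0.014746, Gamma_xyy = -0.152733, Gamma_yxx = 0.536634, Gamma_yxy = -0.388501, Gamma_yyy = -0.019127
  tau = 0.750000: gamma = (0.609375, 0.671875), gamma' = (0.625000, 0.375000); Gamma_xxx = 0.156520, Gamma_xxy = -0.008211, Gamma_xyy = -0.209554, Gamma_yxx = 0.699857, Gamma_yxy = -0.388072, Gamma_yyy = -0.032205
  tau = 0.875000: gamma = (0.683594, 0.714844), gamma' = (0.562500, 0.312500); Gamma_xxx = 0.151479, Gamma_xxy = 0.000085, Gamma_xyy = -0.264104, Gamma_yxx = 0.867598, Gamma_yxy = -0.378489, Gamma_yyy = -0.046368
  tau = 1.000000: gamma = (0.750000, 0.750000), gamma' = (0.500000, 0.250000); Gamma_xxx = 0.137509, Gamma_xxy = 0.009218, Gamma_xyy = -0.316287, Gamma_yxx = 1.035720, Gamma_yxy = -0.358902, Gamma_yyy = -0.060462
step 0: V^x = 0.5000, V^y = 2.0000
step 1: k1 = (-0.325865, 0.815618), k2 = (-0.173436, 0.764326), k3 = (-0.174899, 0.766943), k4 = (-0.056637, 0.727718); V <- V + (h/6)(k1 + 2k2 + 2k3 + k4): V^x = 0.4550, V^y = 2.1919
step 2: k1 = (-0.056519, 0.727613), k2 = (0.033584, 0.690014), k3 = (0.032321, 0.688770), k4 = (0.097662, 0.641478); V <- V + (h/6)(k1 + 2k2 + 2k3 + k4): V^x = 0.4622, V^y = 2.3639
step 3: k1 = (0.097734, 0.641489), k2 = (0.140935, 0.578841), k3 = (0.139795, 0.575609), k4 = (0.162828, 0.493408); V <- V + (h/6)(k1 + 2k2 + 2k3 + k4): V^x = 0.4965, V^y = 2.5073
step 4: k1 = (0.162860, 0.493507), k2 = (0.167854, 0.393070), k3 = (0.166765, 0.389984), k4 = (0.155721, 0.276400); V <- V + (h/6)(k1 + 2k2 + 2k3 + k4): V^x = 0.5377, V^y = 2.6047

Answer: V^x = 0.5377, V^y = 2.6047


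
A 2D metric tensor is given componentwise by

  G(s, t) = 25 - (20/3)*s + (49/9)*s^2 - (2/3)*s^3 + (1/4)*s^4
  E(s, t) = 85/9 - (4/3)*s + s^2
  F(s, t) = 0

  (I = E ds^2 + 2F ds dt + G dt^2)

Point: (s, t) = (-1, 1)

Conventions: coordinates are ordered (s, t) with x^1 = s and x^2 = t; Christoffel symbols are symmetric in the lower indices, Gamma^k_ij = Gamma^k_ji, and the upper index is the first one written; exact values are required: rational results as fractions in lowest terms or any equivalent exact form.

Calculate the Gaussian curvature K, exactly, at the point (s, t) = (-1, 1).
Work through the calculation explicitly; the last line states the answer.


E = 106/9, F = 0, G = 1369/36, EG - F^2 = 72557/162 at the point
E_s = -10/3, E_t = 0, F_s = 0, F_t = 0, G_s = -185/9, G_t = 0
E_tt = 0, F_st = 0, G_ss = 161/9
Using the Brioschi determinant formula for K from the metric derivatives:
M1 = [[-E_tt/2 + F_st - G_ss/2, E_s/2, F_s - E_t/2], [F_t - G_s/2, E, F], [G_t/2, F, G]] = [[-161/18, -5/3, 0], [185/18, 106/9, 0], [0, 0, 1369/36]]; det M1 = -19564379/5832
M2 = [[0, E_t/2, G_s/2], [E_t/2, E, F], [G_s/2, F, G]] = [[0, 0, -185/18], [0, 106/9, 0], [-185/18, 0, 1369/36]]; det M2 = -1813925/1458
det M1 - det M2 = -50653/24; K = -50653/24 / (72557/162)^2 = -2187/207866

Answer: K = -2187/207866


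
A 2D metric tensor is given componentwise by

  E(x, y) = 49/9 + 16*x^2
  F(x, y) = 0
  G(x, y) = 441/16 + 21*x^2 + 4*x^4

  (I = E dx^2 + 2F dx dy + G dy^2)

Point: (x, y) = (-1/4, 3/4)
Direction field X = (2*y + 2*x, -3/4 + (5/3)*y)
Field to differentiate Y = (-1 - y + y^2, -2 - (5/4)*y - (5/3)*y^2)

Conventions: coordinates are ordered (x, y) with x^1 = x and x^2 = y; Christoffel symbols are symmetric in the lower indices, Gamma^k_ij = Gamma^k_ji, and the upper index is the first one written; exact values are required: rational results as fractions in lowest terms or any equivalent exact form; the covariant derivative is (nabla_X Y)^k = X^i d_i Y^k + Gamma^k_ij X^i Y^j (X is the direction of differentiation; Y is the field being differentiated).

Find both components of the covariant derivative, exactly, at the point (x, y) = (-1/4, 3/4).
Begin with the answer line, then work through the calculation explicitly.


Answer: (nabla_X Y)^x = -161/256, (nabla_X Y)^y = -359/344

E = 58/9, F = 0, G = 1849/64 at the point
E_x = -8, E_y = 0, F_x = 0, F_y = 0, G_x = -43/4, G_y = 0
EG - F^2 = 53621/288;  g^inv = (288/53621) * [[1849/64, 0], [0, 58/9]]
first-kind symbols [ij,l] = (1/2)(d_i g_jl + d_j g_il - d_l g_ij): [xx,x] = E_x/2 = -4, [xx,y] = F_x - E_y/2 = 0, [xy,x] = E_y/2 = 0, [xy,y] = G_x/2 = -43/8, [yy,x] = F_y - G_x/2 = 43/8, [yy,y] = G_y/2 = 0
Gamma^x_ij = (G*[ij,x] - F*[ij,y])/(EG - F^2), Gamma^y_ij = (E*[ij,y] - F*[ij,x])/(EG - F^2)
Gamma_xxx = -18/29, Gamma_xxy = 0, Gamma_xyy = 387/464, Gamma_yxx = 0, Gamma_yxy = -8/43, Gamma_yyy = 0
X = (1, 1/2), Y = (-19/16, -31/8) at the point


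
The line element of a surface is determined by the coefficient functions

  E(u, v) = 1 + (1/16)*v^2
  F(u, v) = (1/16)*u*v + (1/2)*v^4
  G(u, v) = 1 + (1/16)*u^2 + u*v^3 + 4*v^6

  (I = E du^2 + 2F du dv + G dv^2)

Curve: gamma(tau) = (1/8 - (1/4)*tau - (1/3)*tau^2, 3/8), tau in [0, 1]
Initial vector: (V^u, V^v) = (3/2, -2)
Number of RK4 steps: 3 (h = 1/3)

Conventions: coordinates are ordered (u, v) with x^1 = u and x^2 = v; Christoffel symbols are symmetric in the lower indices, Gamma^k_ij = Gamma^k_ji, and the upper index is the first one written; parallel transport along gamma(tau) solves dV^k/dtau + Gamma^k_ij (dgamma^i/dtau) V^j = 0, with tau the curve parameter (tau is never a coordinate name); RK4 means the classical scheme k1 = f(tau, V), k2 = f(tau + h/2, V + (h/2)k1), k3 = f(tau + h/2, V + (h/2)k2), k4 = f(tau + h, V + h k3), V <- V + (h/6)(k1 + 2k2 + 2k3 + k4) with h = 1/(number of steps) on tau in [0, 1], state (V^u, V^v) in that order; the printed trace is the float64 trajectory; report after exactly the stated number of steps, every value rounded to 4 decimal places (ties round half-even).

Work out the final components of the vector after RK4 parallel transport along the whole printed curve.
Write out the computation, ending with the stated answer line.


gamma'(tau) = (-1/4 - (2/3)*tau, 0); f(tau, V)^k = -Gamma^k_ij(gamma(tau)) gamma'^i(tau) V^j; h = 1/3; intermediate values shown to 6 dp
curve data and Christoffel symbols at the stage parameters:
  tau = 0.000000: gamma = (0.125000, 0.375000), gamma' = (-0.250000, 0.000000); Gamma_uuu = 0.000000, Gamma_uuv = 0.022811, Gamma_uvv = 0.076986, Gamma_vuu = 0.000000, Gamma_vuv = 0.033266, Gamma_vvv = 0.112271
  tau = 0.166667: gamma = (0.074074, 0.375000), gamma' = (-0.361111, 0.000000); Gamma_uuu = 0.000000, Gamma_uuv = 0.022885, Gamma_uvv = 0.077235, Gamma_vuu = 0.000000, Gamma_vuv = 0.030266, Gamma_vvv = 0.102146
  tau = 0.333333: gamma = (0.004630, 0.375000), gamma' = (-0.472222, 0.000000); Gamma_uuu = 0.000000, Gamma_uuv = 0.022974, Gamma_uvv = 0.077539, Gamma_vuu = 0.000000, Gamma_vuv = 0.026130, Gamma_vvv = 0.088188
  tau = 0.500000: gamma = (-0.083333, 0.375000), gamma' = (-0.583333, 0.000000); Gamma_uuu = 0.000000, Gamma_uuv = 0.023069, Gamma_uvv = 0.077860, Gamma_vuu = 0.000000, Gamma_vuv = 0.020827, Gamma_vvv = 0.070290
  tau = 0.666667: gamma = (-0.189815, 0.375000), gamma' = (-0.694444, 0.000000); Gamma_uuu = 0.000000, Gamma_uuv = 0.023156, Gamma_uvv = 0.078152, Gamma_vuu = 0.000000, Gamma_vuv = 0.014330, Gamma_vvv = 0.048362
  tau = 0.833333: gamma = (-0.314815, 0.375000), gamma' = (-0.805556, 0.000000); Gamma_uuu = 0.000000, Gamma_uuv = 0.023217, Gamma_uvv = 0.078357, Gamma_vuu = 0.000000, Gamma_vuv = 0.006628, Gamma_vvv = 0.022370
  tau = 1.000000: gamma = (-0.458333, 0.375000), gamma' = (-0.916667, 0.000000); Gamma_uuu = 0.000000, Gamma_uuv = 0.023231, Gamma_uvv = 0.078406, Gamma_vuu = 0.000000, Gamma_vuv = -0.002259, Gamma_vvv = -0.007623
step 0: V^u = 1.5000, V^v = -2.0000
step 1: k1 = (-0.011405, -0.016633), k2 = (-0.016551, -0.021889), k3 = (-0.016558, -0.021898), k4 = (-0.021777, -0.024768); V <- V + (h/6)(k1 + 2k2 + 2k3 + k4): V^u = 1.4945, V^v = -2.0072
step 2: k1 = (-0.021776, -0.024767), k2 = (-0.027066, -0.024435), k3 = (-0.027066, -0.024434), k4 = (-0.032407, -0.020055); V <- V + (h/6)(k1 + 2k2 + 2k3 + k4): V^u = 1.4855, V^v = -2.0151
step 3: k1 = (-0.032404, -0.020052), k2 = (-0.037750, -0.010777), k3 = (-0.037721, -0.010769), k4 = (-0.042989, 0.004179); V <- V + (h/6)(k1 + 2k2 + 2k3 + k4): V^u = 1.4729, V^v = -2.0184

Answer: V^u = 1.4729, V^v = -2.0184


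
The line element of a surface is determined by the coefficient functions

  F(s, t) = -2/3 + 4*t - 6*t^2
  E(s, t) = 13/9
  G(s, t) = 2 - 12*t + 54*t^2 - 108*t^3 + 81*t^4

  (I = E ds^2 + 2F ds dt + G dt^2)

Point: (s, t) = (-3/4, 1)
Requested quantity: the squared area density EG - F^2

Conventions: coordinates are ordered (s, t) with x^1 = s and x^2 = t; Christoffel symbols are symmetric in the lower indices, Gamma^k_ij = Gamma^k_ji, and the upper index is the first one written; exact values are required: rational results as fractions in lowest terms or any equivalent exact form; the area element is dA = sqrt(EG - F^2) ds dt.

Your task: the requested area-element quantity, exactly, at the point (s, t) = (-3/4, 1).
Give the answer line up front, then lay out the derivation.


Answer: EG - F^2 = 157/9

E = 13/9, F = -8/3, G = 17; EG - F^2 = 157/9


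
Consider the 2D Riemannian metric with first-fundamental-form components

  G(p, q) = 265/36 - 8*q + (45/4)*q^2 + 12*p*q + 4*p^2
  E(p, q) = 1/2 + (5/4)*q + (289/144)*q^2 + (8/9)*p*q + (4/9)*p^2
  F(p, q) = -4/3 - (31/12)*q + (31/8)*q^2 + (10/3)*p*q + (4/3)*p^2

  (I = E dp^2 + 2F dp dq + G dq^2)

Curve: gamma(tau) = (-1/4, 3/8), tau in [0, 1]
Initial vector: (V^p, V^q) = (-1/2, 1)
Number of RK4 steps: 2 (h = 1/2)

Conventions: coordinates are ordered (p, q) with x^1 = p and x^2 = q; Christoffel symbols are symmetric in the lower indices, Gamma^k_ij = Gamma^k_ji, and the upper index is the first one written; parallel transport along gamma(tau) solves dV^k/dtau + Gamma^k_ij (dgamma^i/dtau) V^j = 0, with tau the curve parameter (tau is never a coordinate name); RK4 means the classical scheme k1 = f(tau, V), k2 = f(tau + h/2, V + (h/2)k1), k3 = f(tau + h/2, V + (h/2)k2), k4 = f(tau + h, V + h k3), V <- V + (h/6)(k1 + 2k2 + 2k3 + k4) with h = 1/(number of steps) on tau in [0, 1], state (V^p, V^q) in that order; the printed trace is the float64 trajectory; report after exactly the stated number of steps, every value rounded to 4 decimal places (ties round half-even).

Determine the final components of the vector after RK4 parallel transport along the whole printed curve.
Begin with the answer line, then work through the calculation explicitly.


Answer: V^p = -0.5000, V^q = 1.0000

gamma'(tau) = (0, 0); f(tau, V)^k = -Gamma^k_ij(gamma(tau)) gamma'^i(tau) V^j; h = 1/2; intermediate values shown to 6 dp
curve data and Christoffel symbols at the stage parameters:
  tau = 0.000000: gamma = (-0.250000, 0.375000), gamma' = (0.000000, 0.000000); Gamma_ppp = -0.508937, Gamma_ppq = 4.212686, Gamma_pqq = -5.426728, Gamma_qpp = -0.334260, Gamma_qpq = 1.897693, Gamma_qqq = -2.379671
  tau = 0.250000: gamma = (-0.250000, 0.375000), gamma' = (0.000000, 0.000000); Gamma_ppp = -0.508937, Gamma_ppq = 4.212686, Gamma_pqq = -5.426728, Gamma_qpp = -0.334260, Gamma_qpq = 1.897693, Gamma_qqq = -2.379671
  tau = 0.500000: gamma = (-0.250000, 0.375000), gamma' = (0.000000, 0.000000); Gamma_ppp = -0.508937, Gamma_ppq = 4.212686, Gamma_pqq = -5.426728, Gamma_qpp = -0.334260, Gamma_qpq = 1.897693, Gamma_qqq = -2.379671
  tau = 0.750000: gamma = (-0.250000, 0.375000), gamma' = (0.000000, 0.000000); Gamma_ppp = -0.508937, Gamma_ppq = 4.212686, Gamma_pqq = -5.426728, Gamma_qpp = -0.334260, Gamma_qpq = 1.897693, Gamma_qqq = -2.379671
  tau = 1.000000: gamma = (-0.250000, 0.375000), gamma' = (0.000000, 0.000000); Gamma_ppp = -0.508937, Gamma_ppq = 4.212686, Gamma_pqq = -5.426728, Gamma_qpp = -0.334260, Gamma_qpq = 1.897693, Gamma_qqq = -2.379671
step 0: V^p = -0.5000, V^q = 1.0000
step 1: k1 = (0.000000, 0.000000), k2 = (0.000000, 0.000000), k3 = (0.000000, 0.000000), k4 = (0.000000, 0.000000); V <- V + (h/6)(k1 + 2k2 + 2k3 + k4): V^p = -0.5000, V^q = 1.0000
step 2: k1 = (0.000000, 0.000000), k2 = (0.000000, 0.000000), k3 = (0.000000, 0.000000), k4 = (0.000000, 0.000000); V <- V + (h/6)(k1 + 2k2 + 2k3 + k4): V^p = -0.5000, V^q = 1.0000


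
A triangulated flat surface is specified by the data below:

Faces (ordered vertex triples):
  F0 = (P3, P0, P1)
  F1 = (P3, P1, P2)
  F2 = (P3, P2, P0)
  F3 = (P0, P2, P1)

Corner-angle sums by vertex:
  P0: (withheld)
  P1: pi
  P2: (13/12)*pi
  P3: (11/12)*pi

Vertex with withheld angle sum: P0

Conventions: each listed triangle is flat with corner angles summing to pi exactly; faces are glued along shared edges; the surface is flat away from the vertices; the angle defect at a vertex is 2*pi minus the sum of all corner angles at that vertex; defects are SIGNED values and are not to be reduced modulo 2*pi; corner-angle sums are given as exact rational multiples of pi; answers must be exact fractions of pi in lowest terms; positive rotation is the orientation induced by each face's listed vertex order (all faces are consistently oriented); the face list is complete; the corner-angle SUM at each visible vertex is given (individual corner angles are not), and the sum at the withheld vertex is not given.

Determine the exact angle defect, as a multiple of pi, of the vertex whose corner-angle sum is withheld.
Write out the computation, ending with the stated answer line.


V = 4, E = 6, F = 4; chi = V - E + F = 2
Gauss-Bonnet: total defect = 2*pi*chi = 4*pi; visible defects sum to 3*pi

Answer: defect(P0) = pi


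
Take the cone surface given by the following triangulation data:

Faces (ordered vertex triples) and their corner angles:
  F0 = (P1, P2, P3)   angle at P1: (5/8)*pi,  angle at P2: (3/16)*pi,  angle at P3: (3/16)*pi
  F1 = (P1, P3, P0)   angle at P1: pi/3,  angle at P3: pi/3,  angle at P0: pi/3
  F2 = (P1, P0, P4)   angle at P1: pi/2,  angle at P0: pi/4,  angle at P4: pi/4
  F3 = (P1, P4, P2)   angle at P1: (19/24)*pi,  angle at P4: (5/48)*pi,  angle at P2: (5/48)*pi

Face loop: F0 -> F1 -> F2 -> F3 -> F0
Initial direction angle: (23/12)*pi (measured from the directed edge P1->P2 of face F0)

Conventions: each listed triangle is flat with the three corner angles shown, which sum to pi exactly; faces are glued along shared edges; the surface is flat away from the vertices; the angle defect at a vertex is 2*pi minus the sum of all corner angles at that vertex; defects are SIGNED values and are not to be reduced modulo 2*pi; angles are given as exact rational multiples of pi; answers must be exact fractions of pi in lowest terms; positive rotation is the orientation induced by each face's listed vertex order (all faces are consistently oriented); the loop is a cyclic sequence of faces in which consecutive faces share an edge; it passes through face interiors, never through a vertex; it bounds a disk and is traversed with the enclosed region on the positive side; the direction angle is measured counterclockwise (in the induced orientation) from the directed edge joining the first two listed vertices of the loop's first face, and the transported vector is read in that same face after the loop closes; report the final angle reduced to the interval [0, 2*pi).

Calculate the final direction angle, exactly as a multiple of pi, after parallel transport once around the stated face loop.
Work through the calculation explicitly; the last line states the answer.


enclosed vertex P1: corner angles sum to (9/4)*pi, defect = 2*pi - (9/4)*pi = -pi/4
summing the enclosed defects onto the initial angle, mod 2*pi in the induced orientation:
final angle = (23/12)*pi - pi/4 = (5/3)*pi (mod 2*pi)

Answer: final direction angle = (5/3)*pi


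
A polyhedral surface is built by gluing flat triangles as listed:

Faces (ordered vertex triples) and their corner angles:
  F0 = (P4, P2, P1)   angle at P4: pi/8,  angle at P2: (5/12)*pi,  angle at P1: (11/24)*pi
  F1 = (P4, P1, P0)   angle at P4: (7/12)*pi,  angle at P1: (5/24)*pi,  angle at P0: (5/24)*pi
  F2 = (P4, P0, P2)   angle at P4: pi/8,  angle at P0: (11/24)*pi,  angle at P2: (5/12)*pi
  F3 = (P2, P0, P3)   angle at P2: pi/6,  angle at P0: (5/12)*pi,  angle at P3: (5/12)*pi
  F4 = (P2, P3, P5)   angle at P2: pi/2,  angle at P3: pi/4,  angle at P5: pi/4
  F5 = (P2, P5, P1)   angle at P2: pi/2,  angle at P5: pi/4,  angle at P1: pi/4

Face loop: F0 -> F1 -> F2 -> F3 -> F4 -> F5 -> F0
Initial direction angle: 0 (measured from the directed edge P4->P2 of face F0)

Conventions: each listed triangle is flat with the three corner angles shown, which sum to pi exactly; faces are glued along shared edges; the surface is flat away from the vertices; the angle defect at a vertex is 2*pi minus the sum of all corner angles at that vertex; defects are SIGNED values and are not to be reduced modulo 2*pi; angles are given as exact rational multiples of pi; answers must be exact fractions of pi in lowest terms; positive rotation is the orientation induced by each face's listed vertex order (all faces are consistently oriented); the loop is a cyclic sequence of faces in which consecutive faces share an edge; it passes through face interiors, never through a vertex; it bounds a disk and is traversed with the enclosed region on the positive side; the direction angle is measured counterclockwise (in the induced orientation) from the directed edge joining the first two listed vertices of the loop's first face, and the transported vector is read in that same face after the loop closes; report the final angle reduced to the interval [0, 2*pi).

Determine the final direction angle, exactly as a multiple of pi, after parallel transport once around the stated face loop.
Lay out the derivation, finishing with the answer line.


enclosed vertex P2: corner angles sum to 2*pi, defect = 2*pi - 2*pi = 0
enclosed vertex P4: corner angles sum to (5/6)*pi, defect = 2*pi - (5/6)*pi = (7/6)*pi
the final direction is the initial angle plus the enclosed defects, taken mod 2*pi in the induced orientation
final angle = 0 + (7/6)*pi = (7/6)*pi (mod 2*pi)

Answer: final direction angle = (7/6)*pi


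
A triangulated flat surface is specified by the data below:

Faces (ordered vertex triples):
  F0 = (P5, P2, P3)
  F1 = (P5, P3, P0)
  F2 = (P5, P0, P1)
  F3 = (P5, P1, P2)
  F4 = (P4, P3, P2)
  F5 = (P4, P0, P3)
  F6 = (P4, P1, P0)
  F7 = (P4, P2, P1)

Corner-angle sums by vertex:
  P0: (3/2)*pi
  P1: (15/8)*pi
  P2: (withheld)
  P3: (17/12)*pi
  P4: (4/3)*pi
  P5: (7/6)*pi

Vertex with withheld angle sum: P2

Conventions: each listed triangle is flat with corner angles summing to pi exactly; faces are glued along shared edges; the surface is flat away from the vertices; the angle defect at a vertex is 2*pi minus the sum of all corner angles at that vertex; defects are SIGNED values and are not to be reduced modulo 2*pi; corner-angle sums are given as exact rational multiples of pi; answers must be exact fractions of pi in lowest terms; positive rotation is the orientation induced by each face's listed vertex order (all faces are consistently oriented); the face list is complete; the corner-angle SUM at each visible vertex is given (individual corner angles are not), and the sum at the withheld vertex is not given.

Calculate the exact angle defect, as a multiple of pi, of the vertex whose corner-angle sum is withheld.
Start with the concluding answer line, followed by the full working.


Answer: defect(P2) = (31/24)*pi

V = 6, E = 12, F = 8; chi = V - E + F = 2
Gauss-Bonnet: total defect = 2*pi*chi = 4*pi; visible defects sum to (65/24)*pi


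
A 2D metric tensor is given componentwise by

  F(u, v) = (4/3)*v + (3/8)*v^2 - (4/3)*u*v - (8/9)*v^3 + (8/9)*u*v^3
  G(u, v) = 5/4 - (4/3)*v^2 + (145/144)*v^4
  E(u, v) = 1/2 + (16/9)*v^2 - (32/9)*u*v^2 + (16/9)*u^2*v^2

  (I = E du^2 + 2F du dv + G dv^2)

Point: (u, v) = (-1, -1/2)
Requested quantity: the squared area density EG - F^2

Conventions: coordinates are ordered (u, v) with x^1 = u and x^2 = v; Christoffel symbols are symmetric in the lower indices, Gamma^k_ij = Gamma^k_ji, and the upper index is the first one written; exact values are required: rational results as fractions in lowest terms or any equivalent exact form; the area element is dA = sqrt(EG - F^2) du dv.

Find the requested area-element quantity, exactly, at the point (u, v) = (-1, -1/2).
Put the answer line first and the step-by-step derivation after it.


Answer: EG - F^2 = 1225/1024

E = 41/18, F = -293/288, G = 2257/2304; EG - F^2 = 1225/1024


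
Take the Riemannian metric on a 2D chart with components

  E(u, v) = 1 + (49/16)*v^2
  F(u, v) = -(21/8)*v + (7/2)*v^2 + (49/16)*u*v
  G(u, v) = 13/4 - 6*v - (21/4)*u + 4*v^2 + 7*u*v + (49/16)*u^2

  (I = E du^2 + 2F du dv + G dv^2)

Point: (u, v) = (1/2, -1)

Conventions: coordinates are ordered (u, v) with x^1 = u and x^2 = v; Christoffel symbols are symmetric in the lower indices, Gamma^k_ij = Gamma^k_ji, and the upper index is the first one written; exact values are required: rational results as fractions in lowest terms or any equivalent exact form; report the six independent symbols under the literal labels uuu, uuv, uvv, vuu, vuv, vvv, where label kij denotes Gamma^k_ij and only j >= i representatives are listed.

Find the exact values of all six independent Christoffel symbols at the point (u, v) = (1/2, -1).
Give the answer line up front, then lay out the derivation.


Answer: Gamma_uuu = 0, Gamma_uuv = -196/701, Gamma_uvv = -224/701, Gamma_vuu = 0, Gamma_vuv = -294/701, Gamma_vvv = -336/701

E = 65/16, F = 147/32, G = 505/64 at the point
E_u = 0, E_v = -49/8, F_u = -49/16, F_v = -259/32, G_u = -147/16, G_v = -21/2
EG - F^2 = 701/64;  g^inv = (64/701) * [[505/64, -147/32], [-147/32, 65/16]]
first-kind symbols [ij,l] = (1/2)(d_i g_jl + d_j g_il - d_l g_ij): [uu,u] = E_u/2 = 0, [uu,v] = F_u - E_v/2 = 0, [uv,u] = E_v/2 = -49/16, [uv,v] = G_u/2 = -147/32, [vv,u] = F_v - G_u/2 = -7/2, [vv,v] = G_v/2 = -21/4
Gamma^u_ij = (G*[ij,u] - F*[ij,v])/(EG - F^2), Gamma^v_ij = (E*[ij,v] - F*[ij,u])/(EG - F^2)


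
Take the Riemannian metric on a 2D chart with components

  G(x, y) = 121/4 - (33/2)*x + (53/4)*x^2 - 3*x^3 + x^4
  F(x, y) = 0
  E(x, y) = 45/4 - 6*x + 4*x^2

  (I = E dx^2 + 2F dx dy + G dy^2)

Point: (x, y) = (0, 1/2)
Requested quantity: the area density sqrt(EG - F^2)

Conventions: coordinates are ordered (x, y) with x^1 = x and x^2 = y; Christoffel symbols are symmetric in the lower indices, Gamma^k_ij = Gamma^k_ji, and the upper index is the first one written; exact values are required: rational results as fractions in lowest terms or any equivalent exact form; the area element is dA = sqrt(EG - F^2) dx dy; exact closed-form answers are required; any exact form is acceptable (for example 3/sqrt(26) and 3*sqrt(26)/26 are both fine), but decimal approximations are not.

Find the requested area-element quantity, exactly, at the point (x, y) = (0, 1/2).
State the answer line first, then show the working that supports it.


Answer: sqrt(EG - F^2) = 33*sqrt(5)/4

E = 45/4, F = 0, G = 121/4; EG - F^2 = 5445/16


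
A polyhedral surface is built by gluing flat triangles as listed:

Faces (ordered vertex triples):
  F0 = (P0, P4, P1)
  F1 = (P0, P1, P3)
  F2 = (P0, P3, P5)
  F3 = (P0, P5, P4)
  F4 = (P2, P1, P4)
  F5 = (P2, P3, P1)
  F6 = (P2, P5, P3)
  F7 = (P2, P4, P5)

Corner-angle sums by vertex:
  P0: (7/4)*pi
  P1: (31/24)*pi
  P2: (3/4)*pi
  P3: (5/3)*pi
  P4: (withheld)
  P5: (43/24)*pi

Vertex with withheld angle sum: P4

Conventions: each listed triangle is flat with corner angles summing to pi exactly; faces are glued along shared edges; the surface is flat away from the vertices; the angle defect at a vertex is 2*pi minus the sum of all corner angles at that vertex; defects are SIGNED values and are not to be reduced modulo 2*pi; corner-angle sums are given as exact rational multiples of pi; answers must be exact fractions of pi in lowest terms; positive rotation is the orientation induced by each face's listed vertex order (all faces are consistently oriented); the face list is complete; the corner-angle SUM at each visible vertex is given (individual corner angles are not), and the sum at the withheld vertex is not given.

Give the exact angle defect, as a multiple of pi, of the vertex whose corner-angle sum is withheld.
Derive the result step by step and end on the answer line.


V = 6, E = 12, F = 8; chi = V - E + F = 2
Gauss-Bonnet: total defect = 2*pi*chi = 4*pi; visible defects sum to (11/4)*pi

Answer: defect(P4) = (5/4)*pi


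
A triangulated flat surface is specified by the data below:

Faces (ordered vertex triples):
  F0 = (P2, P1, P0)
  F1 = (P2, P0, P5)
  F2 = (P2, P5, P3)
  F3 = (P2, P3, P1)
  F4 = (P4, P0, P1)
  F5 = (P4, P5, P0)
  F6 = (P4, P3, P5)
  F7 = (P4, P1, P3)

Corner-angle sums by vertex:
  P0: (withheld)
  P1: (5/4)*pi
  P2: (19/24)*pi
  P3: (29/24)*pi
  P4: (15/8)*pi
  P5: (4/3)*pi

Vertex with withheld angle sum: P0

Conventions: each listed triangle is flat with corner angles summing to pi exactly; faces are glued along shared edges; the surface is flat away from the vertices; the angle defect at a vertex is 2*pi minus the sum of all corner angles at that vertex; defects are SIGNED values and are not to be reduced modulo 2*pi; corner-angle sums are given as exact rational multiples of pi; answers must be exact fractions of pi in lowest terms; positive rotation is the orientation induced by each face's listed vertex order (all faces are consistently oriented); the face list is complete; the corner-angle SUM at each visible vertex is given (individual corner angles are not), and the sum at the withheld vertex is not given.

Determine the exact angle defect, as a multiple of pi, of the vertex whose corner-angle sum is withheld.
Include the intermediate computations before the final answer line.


V = 6, E = 12, F = 8; chi = V - E + F = 2
Gauss-Bonnet: total defect = 2*pi*chi = 4*pi; visible defects sum to (85/24)*pi

Answer: defect(P0) = (11/24)*pi


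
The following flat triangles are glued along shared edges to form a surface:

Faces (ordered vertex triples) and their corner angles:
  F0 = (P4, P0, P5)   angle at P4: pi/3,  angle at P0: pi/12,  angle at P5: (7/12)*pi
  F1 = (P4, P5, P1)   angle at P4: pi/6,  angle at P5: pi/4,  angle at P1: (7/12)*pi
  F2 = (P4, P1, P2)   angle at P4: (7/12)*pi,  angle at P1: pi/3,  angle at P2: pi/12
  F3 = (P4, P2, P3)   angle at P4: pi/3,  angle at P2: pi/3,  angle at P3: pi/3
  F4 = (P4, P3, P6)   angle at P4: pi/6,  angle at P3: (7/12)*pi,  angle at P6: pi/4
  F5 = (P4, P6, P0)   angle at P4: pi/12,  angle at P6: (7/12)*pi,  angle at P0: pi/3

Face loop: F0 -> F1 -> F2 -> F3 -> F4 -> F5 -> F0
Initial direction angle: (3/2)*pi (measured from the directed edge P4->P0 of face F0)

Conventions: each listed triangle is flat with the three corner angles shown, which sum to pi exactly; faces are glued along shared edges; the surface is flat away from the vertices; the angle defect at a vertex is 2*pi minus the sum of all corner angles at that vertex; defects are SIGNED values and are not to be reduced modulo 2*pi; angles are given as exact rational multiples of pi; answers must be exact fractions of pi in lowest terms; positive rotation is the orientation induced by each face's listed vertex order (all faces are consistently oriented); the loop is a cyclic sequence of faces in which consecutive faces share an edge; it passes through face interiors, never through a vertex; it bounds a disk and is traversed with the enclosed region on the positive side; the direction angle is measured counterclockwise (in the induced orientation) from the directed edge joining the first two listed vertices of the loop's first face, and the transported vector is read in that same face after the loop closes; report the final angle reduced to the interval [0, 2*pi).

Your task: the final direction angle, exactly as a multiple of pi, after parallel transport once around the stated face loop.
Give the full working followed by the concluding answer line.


enclosed vertex P4: corner angles sum to (5/3)*pi, defect = 2*pi - (5/3)*pi = pi/3
summing the enclosed defects onto the initial angle, mod 2*pi in the induced orientation:
final angle = (3/2)*pi + pi/3 = (11/6)*pi (mod 2*pi)

Answer: final direction angle = (11/6)*pi


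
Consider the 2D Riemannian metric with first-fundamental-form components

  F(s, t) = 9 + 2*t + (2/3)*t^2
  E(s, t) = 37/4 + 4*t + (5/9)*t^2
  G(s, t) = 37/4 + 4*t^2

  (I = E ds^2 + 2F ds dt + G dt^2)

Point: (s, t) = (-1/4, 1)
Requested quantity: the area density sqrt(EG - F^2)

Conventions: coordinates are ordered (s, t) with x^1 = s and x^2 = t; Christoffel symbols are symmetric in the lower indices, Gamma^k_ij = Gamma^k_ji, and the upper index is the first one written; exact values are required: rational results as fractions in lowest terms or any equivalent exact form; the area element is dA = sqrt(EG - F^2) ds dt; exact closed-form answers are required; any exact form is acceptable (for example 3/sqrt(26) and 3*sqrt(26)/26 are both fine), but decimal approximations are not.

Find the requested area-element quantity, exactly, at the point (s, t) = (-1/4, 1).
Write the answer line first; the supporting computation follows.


Answer: sqrt(EG - F^2) = sqrt(749)/4

E = 497/36, F = 35/3, G = 53/4; EG - F^2 = 749/16


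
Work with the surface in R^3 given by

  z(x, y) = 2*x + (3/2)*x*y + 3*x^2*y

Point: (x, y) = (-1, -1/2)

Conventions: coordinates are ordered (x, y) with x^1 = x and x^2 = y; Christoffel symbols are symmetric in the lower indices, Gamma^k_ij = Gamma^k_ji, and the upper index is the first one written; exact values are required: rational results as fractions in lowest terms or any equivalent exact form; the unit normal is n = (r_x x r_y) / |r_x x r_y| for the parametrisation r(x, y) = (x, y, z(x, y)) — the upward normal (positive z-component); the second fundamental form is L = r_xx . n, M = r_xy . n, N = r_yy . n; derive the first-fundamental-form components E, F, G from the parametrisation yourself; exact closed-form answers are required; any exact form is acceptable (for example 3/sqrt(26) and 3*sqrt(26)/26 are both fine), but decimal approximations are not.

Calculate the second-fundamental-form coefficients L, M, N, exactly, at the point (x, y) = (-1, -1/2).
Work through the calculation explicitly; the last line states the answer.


z_x = 17/4, z_y = 3/2, z_xx = -3, z_xy = -9/2, z_yy = 0
E = 305/16, F = 51/8, G = 13/4; answer radicand W^2 = 341/16
unnormalised second-form numerators: l = -3, m = -9/2, n = 0; L = l/sqrt(341/16), and similarly M = m/sqrt(W^2), N = n/sqrt(W^2)

Answer: L = -12*sqrt(341)/341, M = -18*sqrt(341)/341, N = 0


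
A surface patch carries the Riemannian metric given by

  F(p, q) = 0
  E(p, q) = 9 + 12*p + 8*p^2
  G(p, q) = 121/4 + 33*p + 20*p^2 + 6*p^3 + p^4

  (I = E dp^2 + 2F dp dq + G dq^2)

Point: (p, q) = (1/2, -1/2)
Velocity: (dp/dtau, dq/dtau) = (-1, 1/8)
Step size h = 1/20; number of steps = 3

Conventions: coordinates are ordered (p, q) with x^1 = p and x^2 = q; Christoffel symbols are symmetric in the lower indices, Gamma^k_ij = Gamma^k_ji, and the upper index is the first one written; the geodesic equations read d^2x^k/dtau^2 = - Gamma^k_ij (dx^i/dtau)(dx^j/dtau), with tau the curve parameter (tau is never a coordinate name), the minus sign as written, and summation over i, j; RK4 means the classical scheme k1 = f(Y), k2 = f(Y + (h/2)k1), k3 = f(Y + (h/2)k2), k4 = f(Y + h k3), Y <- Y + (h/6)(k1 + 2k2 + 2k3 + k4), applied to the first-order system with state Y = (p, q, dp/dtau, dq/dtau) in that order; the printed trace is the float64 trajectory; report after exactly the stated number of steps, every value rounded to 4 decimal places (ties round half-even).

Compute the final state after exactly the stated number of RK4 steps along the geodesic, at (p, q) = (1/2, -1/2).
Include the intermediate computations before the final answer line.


f(Y) = (dp/dtau, dq/dtau, -Gamma^p_ij Y'^i Y'^j, -Gamma^q_ij Y'^i Y'^j) with the Gammas evaluated at the stage position; h = 0.050000; intermediate values shown to 6 dp
step 0: p = 0.5000, q = -0.5000, dp/dtau = -1.0000, dq/dtau = 0.1250
step 1:
  k1: at (p, q) = (0.500000, -0.500000), (dp/dtau, dq/dtau) = (-1.000000, 0.125000); Gamma_ppp = 0.588235, Gamma_ppq = 0.000000, Gamma_pqq = -1.705882, Gamma_qpp = 0.000000, Gamma_qpq = 0.551724, Gamma_qqq = 0.000000; k1 = (-1.000000, 0.125000, -0.561581, 0.137931)
  k2: at (p, q) = (0.475000, -0.496875), (dp/dtau, dq/dtau) = (-1.014040, 0.128448); Gamma_ppp = 0.593759, Gamma_ppq = 0.000000, Gamma_pqq = -1.711298, Gamma_qpp = 0.000000, Gamma_qpq = 0.552399, Gamma_qqq = 0.000000; k2 = (-1.014040, 0.128448, -0.582314, 0.143902)
  k3: at (p, q) = (0.474649, -0.496789), (dp/dtau, dq/dtau) = (-1.014558, 0.128598); Gamma_ppp = 0.593837, Gamma_ppq = 0.000000, Gamma_pqq = -1.711375, Gamma_qpp = 0.000000, Gamma_qpq = 0.552408, Gamma_qqq = 0.000000; k3 = (-1.014558, 0.128598, -0.582951, 0.144145)
  k4: at (p, q) = (0.449272, -0.493570), (dp/dtau, dq/dtau) = (-1.029148, 0.132207); Gamma_ppp = 0.599410, Gamma_ppq = 0.000000, Gamma_pqq = -1.717067, Gamma_qpp = 0.000000, Gamma_qpq = 0.553012, Gamma_qqq = 0.000000; k4 = (-1.029148, 0.132207, -0.604850, 0.150486)
  Y <- Y + (h/6)(k1 + 2k2 + 2k3 + k4): p = 0.4493, q = -0.4936, dp/dtau = -1.0291, dq/dtau = 0.1322
step 2:
  k1: at (p, q) = (0.449280, -0.493573), (dp/dtau, dq/dtau) = (-1.029141, 0.132204); Gamma_ppp = 0.599408, Gamma_ppq = 0.000000, Gamma_pqq = -1.717065, Gamma_qpp = 0.000000, Gamma_qpq = 0.553011, Gamma_qqq = 0.000000; k1 = (-1.029141, 0.132204, -0.604842, 0.150482)
  k2: at (p, q) = (0.423552, -0.490267), (dp/dtau, dq/dtau) = (-1.044262, 0.135966); Gamma_ppp = 0.605010, Gamma_ppq = 0.000000, Gamma_pqq = -1.723027, Gamma_qpp = 0.000000, Gamma_qpq = 0.553536, Gamma_qqq = 0.000000; k2 = (-1.044262, 0.135966, -0.627900, 0.157187)
  k3: at (p, q) = (0.423174, -0.490173), (dp/dtau, dq/dtau) = (-1.044839, 0.136134); Gamma_ppp = 0.605092, Gamma_ppq = 0.000000, Gamma_pqq = -1.723116, Gamma_qpp = 0.000000, Gamma_qpq = 0.553543, Gamma_qqq = 0.000000; k3 = (-1.044839, 0.136134, -0.628638, 0.157470)
  k4: at (p, q) = (0.397039, -0.486766), (dp/dtau, dq/dtau) = (-1.060573, 0.140078); Gamma_ppp = 0.610712, Gamma_ppq = 0.000000, Gamma_pqq = -1.729365, Gamma_qpp = 0.000000, Gamma_qpq = 0.553981, Gamma_qqq = 0.000000; k4 = (-1.060573, 0.140078, -0.653006, 0.164602)
  Y <- Y + (h/6)(k1 + 2k2 + 2k3 + k4): p = 0.3970, q = -0.4868, dp/dtau = -1.0606, dq/dtau = 0.1401
step 3:
  k1: at (p, q) = (0.397048, -0.486768), (dp/dtau, dq/dtau) = (-1.060566, 0.140074); Gamma_ppp = 0.610710, Gamma_ppq = 0.000000, Gamma_pqq = -1.729362, Gamma_qpp = 0.000000, Gamma_qpq = 0.553980, Gamma_qqq = 0.000000; k1 = (-1.060566, 0.140074, -0.652995, 0.164596)
  k2: at (p, q) = (0.370534, -0.483267), (dp/dtau, dq/dtau) = (-1.076891, 0.144189); Gamma_ppp = 0.616323, Gamma_ppq = 0.000000, Gamma_pqq = -1.735887, Gamma_qpp = 0.000000, Gamma_qpq = 0.554323, Gamma_qqq = 0.000000; k2 = (-1.076891, 0.144189, -0.678655, 0.172146)
  k3: at (p, q) = (0.370126, -0.483164), (dp/dtau, dq/dtau) = (-1.077532, 0.144378); Gamma_ppp = 0.616408, Gamma_ppq = 0.000000, Gamma_pqq = -1.735989, Gamma_qpp = 0.000000, Gamma_qpq = 0.554327, Gamma_qqq = 0.000000; k3 = (-1.077532, 0.144378, -0.679510, 0.172475)
  k4: at (p, q) = (0.343171, -0.479550), (dp/dtau, dq/dtau) = (-1.094541, 0.148698); Gamma_ppp = 0.621995, Gamma_ppq = 0.000000, Gamma_pqq = -1.742804, Gamma_qpp = 0.000000, Gamma_qpq = 0.554564, Gamma_qqq = 0.000000; k4 = (-1.094541, 0.148698, -0.706628, 0.180517)
  Y <- Y + (h/6)(k1 + 2k2 + 2k3 + k4): p = 0.3432, q = -0.4796, dp/dtau = -1.0945, dq/dtau = 0.1487

Answer: p = 0.3432, q = -0.4796, dp/dtau = -1.0945, dq/dtau = 0.1487
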